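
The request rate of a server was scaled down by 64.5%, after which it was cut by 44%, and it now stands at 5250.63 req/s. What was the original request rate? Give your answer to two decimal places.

26411.62 req/s

The overall multiplier applied was 0.355 × 0.56 = 0.1988.
So the original request rate was 5250.63 ÷ 0.1988 ≈ 26411.62 req/s.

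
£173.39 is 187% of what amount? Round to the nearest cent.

£173.39 ÷ 1.87 ≈ £92.72.

£92.72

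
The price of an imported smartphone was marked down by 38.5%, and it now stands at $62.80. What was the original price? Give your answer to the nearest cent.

$102.11

The overall multiplier applied was 0.615.
So the original price was $62.80 ÷ 0.615 ≈ $102.11.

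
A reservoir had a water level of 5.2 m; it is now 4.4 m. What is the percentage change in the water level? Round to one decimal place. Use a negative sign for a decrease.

Change: 4.4 − 5.2 = -0.8.
Relative to the original: -0.8 ÷ 5.2 ≈ -15.4%.

-15.4%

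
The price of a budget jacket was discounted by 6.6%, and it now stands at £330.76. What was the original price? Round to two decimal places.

The overall multiplier applied was 0.934.
So the original price was £330.76 ÷ 0.934 ≈ £354.13.

£354.13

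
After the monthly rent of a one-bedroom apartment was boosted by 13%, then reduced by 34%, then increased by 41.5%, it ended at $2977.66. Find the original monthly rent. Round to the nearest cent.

Undoing the 41.5% increase: $2977.66 ÷ 1.415 ≈ $2104.353357.
Undoing the 34% decrease: $2104.353357 ÷ 0.66 ≈ $3188.414177.
Undoing the 13% increase: $3188.414177 ÷ 1.13 ≈ $2821.61.

$2821.61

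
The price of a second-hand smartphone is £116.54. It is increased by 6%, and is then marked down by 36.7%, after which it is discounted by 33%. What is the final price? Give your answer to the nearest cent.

£52.39

Each change multiplies by a factor: 1.06 × 0.633 × 0.67 = 0.4495566.
£116.54 × 0.4495566 = £52.391326164 ≈ £52.39.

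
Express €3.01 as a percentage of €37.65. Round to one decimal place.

8.0%

€3.01 ÷ €37.65 ≈ 8.0%.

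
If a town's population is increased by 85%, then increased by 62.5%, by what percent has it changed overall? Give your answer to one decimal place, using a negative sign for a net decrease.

The combined multiplier is 1.85 × 1.625 = 3.00625.
That corresponds to an increase of 200.6%.

200.6%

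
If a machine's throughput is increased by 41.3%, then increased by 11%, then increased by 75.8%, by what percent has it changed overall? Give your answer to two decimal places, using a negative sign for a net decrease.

175.73%

A 41.3% increase multiplies by 1.413.
Then an 11% increase: 1.413 × 1.11 = 1.56843.
Then a 75.8% increase: 1.56843 × 1.758 = 2.75729994.
Overall factor 2.75729994, i.e. 175.73%.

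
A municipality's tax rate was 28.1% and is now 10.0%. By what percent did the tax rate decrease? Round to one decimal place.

64.4%

The change is 10.0 − 28.1 = -18.1 percentage points.
Relative to the original 28.1%, that is -18.1 ÷ 28.1 ≈ -64.4%.
So the tax rate fell by 64.4%.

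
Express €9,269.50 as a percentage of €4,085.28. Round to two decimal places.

226.90%

€9,269.50 ÷ €4,085.28 ≈ 226.90%.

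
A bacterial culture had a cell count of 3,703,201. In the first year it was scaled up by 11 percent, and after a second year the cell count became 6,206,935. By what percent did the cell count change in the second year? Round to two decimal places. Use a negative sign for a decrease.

After the first year: 3,703,201 × 1.11 = 4110553.11.
Second-year multiplier: 6,206,935 ÷ 4110553.11 ≈ 1.51.
That is a change of 51.00%.

51.00%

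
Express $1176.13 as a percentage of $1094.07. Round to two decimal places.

107.50%

$1176.13 ÷ $1094.07 ≈ 107.50%.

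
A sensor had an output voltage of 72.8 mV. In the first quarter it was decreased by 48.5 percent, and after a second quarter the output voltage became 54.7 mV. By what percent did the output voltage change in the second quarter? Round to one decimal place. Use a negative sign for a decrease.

45.9%

After the first quarter: 72.8 × 0.515 = 37.492.
Second-quarter multiplier: 54.7 ÷ 37.492 ≈ 1.45898.
That is a change of 45.9%.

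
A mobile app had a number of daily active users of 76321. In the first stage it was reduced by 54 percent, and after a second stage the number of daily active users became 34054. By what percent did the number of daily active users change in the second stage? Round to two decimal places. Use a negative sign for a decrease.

After the first stage: 76321 × 0.46 = 35107.66.
Second-stage multiplier: 34054 ÷ 35107.66 ≈ 0.969988.
That is a change of -3.00%.

-3.00%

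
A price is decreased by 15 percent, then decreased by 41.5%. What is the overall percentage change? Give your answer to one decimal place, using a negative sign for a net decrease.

-50.3%

A 15% decrease multiplies by 0.85.
Then a 41.5% decrease: 0.85 × 0.585 = 0.49725.
Overall factor 0.49725, i.e. -50.3%.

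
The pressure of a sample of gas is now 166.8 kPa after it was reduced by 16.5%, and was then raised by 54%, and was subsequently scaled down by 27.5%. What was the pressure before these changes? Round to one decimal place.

178.9 kPa

The overall multiplier applied was 0.835 × 1.54 × 0.725 = 0.9322775.
So the original pressure was 166.8 ÷ 0.9322775 ≈ 178.9 kPa.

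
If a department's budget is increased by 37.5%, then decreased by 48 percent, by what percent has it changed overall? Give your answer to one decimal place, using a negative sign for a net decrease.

-28.5%

A 37.5% increase multiplies by 1.375.
Then a 48% decrease: 1.375 × 0.52 = 0.715.
Overall factor 0.715, i.e. -28.5%.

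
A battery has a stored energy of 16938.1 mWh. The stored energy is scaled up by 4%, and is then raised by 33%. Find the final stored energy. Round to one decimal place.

23428.8 mWh

Apply the 4% increase: 16938.1 × 1.04 = 17615.624.
33% increase: 17615.624 × 1.33 = 23428.77992 ≈ 23428.8.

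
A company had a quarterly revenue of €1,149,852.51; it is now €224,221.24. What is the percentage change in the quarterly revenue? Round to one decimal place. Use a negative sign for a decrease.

Change: €224,221.24 − €1,149,852.51 = -€925,631.27.
Relative to the original: -€925,631.27 ÷ €1,149,852.51 ≈ -80.5%.

-80.5%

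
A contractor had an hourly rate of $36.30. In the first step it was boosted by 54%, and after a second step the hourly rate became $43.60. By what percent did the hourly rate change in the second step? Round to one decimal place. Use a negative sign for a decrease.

-22.0%

After the first step: $36.30 × 1.54 = $55.902.
Second-step multiplier: $43.60 ÷ $55.902 ≈ 0.77994.
That is a change of -22.0%.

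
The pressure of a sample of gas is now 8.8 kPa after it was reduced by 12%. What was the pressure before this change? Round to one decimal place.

The overall multiplier applied was 0.88.
So the original pressure was 8.8 ÷ 0.88 = 10.0 kPa.

10.0 kPa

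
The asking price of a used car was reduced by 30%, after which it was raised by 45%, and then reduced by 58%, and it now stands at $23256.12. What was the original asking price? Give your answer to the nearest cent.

The overall multiplier applied was 0.7 × 1.45 × 0.42 = 0.4263.
So the original asking price was $23256.12 ÷ 0.4263 ≈ $54553.41.

$54553.41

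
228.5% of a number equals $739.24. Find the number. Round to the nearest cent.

$739.24 ÷ 2.285 ≈ $323.52.

$323.52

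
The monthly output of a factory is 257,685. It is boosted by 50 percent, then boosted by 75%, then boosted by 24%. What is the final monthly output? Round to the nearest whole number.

838,765

50% increase: 257,685 × 1.5 = 386527.5.
After the 75% increase: 386527.5 × 1.75 = 676423.125.
Apply the 24% increase: 676423.125 × 1.24 = 838764.675 ≈ 838,765.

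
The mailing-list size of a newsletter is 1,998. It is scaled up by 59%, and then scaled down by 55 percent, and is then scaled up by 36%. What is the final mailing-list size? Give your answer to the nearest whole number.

Each change multiplies by a factor: 1.59 × 0.45 × 1.36 = 0.97308.
1,998 × 0.97308 = 1944.21384 ≈ 1,944.

1,944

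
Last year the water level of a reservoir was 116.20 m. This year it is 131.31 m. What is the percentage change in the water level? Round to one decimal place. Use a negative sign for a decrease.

13.0%

Change: 131.31 − 116.20 = 15.11.
Relative to the original: 15.11 ÷ 116.20 ≈ 13.0%.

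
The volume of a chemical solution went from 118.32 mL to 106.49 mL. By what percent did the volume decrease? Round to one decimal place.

Change: 106.49 − 118.32 = -11.83.
Relative to the original: -11.83 ÷ 118.32 ≈ -10.0%.
So the volume decreased by 10.0%.

10.0%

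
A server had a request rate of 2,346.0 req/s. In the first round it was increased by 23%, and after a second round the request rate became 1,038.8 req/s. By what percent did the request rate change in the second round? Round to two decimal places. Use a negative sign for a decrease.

After the first round: 2,346.0 × 1.23 = 2885.58.
Second-round multiplier: 1,038.8 ÷ 2885.58 ≈ 0.359997.
That is a change of -64.00%.

-64.00%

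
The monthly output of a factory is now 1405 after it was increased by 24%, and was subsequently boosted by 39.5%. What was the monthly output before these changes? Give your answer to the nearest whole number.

812

Undoing the 39.5% increase: 1405 ÷ 1.395 ≈ 1007.168459.
Undoing the 24% increase: 1007.168459 ÷ 1.24 ≈ 812.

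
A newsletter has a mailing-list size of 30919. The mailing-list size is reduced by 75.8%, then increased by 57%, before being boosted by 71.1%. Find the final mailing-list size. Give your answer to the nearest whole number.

20100

Each change multiplies by a factor: 0.242 × 1.57 × 1.711 = 0.65007734.
30919 × 0.65007734 = 20099.74127546 ≈ 20100.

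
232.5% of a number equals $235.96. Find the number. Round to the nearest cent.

$101.49

$235.96 ÷ 2.325 ≈ $101.49.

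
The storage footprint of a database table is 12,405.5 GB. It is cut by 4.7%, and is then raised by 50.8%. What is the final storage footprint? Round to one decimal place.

4.7% decrease: 12,405.5 × 0.953 = 11822.4415.
After the 50.8% increase: 11822.4415 × 1.508 = 17828.241782 ≈ 17,828.2.

17,828.2 GB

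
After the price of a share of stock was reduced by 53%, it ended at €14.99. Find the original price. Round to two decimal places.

€31.89

The overall multiplier applied was 0.47.
So the original price was €14.99 ÷ 0.47 ≈ €31.89.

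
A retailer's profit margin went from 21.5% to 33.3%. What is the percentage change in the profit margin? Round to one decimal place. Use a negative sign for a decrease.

The change is 33.3 − 21.5 = 11.8 percentage points.
Relative to the original 21.5%, that is 11.8 ÷ 21.5 ≈ 54.9%.

54.9%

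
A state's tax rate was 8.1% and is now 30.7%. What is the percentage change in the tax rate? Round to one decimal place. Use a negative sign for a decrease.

The change is 30.7 − 8.1 = 22.6 percentage points.
Relative to the original 8.1%, that is 22.6 ÷ 8.1 ≈ 279.0%.

279.0%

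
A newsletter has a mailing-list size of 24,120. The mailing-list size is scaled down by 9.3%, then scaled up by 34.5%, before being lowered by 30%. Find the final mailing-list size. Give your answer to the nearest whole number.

After the 9.3% decrease: 24,120 × 0.907 = 21876.84.
After the 34.5% increase: 21876.84 × 1.345 = 29424.3498.
30% decrease: 29424.3498 × 0.7 = 20597.04486 ≈ 20,597.

20,597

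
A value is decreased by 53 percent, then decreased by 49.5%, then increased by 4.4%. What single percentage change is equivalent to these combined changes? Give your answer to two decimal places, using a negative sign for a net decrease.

The combined multiplier is 0.47 × 0.505 × 1.044 = 0.2477934.
That corresponds to a decrease of 75.22%.

-75.22%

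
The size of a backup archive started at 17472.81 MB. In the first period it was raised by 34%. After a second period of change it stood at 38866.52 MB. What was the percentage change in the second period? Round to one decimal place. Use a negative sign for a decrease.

66.0%

After the first period: 17472.81 × 1.34 = 23413.5654.
Second-period multiplier: 38866.52 ÷ 23413.5654 ≈ 1.66.
That is a change of 66.0%.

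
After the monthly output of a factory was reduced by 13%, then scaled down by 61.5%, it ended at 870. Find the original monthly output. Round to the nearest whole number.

The overall multiplier applied was 0.87 × 0.385 = 0.33495.
So the original monthly output was 870 ÷ 0.33495 ≈ 2,597.

2,597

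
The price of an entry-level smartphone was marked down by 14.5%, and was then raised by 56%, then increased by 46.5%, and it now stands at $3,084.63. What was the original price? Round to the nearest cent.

The overall multiplier applied was 0.855 × 1.56 × 1.465 = 1.954017.
So the original price was $3,084.63 ÷ 1.954017 ≈ $1,578.61.

$1,578.61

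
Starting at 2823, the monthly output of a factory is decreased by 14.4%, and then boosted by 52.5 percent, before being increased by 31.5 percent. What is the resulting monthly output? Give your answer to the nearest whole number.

4846

14.4% decrease: 2823 × 0.856 = 2416.488.
52.5% increase: 2416.488 × 1.525 = 3685.1442.
Apply the 31.5% increase: 3685.1442 × 1.315 = 4845.964623 ≈ 4846.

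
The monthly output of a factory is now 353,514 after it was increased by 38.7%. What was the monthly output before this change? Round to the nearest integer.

254,877

The overall multiplier applied was 1.387.
So the original monthly output was 353,514 ÷ 1.387 ≈ 254,877.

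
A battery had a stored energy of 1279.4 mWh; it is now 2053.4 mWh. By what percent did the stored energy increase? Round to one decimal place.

Change: 2053.4 − 1279.4 = 774.0.
Relative to the original: 774.0 ÷ 1279.4 ≈ 60.5%.
So the stored energy increased by 60.5%.

60.5%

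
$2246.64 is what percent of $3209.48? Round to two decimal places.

$2246.64 ÷ $3209.48 ≈ 70.00%.

70.00%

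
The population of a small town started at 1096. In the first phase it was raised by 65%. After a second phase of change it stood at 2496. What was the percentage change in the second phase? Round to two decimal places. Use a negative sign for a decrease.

After the first phase: 1096 × 1.65 = 1808.4.
Second-phase multiplier: 2496 ÷ 1808.4 ≈ 1.380226.
That is a change of 38.02%.

38.02%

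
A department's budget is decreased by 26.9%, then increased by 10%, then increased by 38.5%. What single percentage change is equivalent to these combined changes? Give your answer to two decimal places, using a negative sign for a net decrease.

11.37%

The combined multiplier is 0.731 × 1.1 × 1.385 = 1.1136785.
That corresponds to an increase of 11.37%.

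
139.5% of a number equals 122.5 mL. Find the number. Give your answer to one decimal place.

122.5 mL ÷ 1.395 ≈ 87.8 mL.

87.8 mL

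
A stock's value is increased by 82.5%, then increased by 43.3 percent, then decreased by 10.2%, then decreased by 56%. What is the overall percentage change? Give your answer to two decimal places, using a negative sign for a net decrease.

3.33%

An 82.5% increase multiplies by 1.825.
Then a 43.3% increase: 1.825 × 1.433 = 2.615225.
Then a 10.2% decrease: 2.615225 × 0.898 = 2.34847205.
Then a 56% decrease: 2.34847205 × 0.44 = 1.033327702.
Overall factor 1.033327702, i.e. 3.33%.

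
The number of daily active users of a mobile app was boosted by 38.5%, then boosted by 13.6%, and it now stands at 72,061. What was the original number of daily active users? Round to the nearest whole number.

45,801

The overall multiplier applied was 1.385 × 1.136 = 1.57336.
So the original number of daily active users was 72,061 ÷ 1.57336 ≈ 45,801.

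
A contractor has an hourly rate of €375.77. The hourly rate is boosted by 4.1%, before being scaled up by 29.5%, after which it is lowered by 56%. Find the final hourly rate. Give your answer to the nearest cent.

Each change multiplies by a factor: 1.041 × 1.295 × 0.44 = 0.5931618.
€375.77 × 0.5931618 = €222.892409586 ≈ €222.89.

€222.89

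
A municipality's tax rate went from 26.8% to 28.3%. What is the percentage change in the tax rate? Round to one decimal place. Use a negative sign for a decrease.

The change is 28.3 − 26.8 = 1.5 percentage points.
Relative to the original 26.8%, that is 1.5 ÷ 26.8 ≈ 5.6%.

5.6%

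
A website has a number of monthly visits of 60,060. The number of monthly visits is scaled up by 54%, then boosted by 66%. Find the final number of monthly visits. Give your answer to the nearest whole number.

153,537

Each change multiplies by a factor: 1.54 × 1.66 = 2.5564.
60,060 × 2.5564 = 153537.384 ≈ 153,537.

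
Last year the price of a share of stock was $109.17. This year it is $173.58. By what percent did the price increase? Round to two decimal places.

59.00%

Change: $173.58 − $109.17 = $64.41.
Relative to the original: $64.41 ÷ $109.17 ≈ 59.00%.
So the price increased by 59.00%.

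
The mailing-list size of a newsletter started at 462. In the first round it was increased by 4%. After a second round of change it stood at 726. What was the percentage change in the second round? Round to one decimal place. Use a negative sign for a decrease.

51.1%

After the first round: 462 × 1.04 = 480.48.
Second-round multiplier: 726 ÷ 480.48 ≈ 1.51099.
That is a change of 51.1%.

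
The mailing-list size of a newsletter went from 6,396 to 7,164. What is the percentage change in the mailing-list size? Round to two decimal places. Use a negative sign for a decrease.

12.01%

Change: 7,164 − 6,396 = 768.
Relative to the original: 768 ÷ 6,396 ≈ 12.01%.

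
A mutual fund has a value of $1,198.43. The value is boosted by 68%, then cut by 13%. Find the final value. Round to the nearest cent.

Apply the 68% increase: $1,198.43 × 1.68 = $2013.3624.
After the 13% decrease: $2013.3624 × 0.87 = $1751.625288 ≈ $1,751.63.

$1,751.63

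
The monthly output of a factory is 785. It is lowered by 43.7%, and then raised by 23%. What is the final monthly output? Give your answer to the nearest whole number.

After the 43.7% decrease: 785 × 0.563 = 441.955.
After the 23% increase: 441.955 × 1.23 = 543.60465 ≈ 544.

544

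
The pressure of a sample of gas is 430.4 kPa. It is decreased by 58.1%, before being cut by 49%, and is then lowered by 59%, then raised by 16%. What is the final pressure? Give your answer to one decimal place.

After the 58.1% decrease: 430.4 × 0.419 = 180.3376.
Apply the 49% decrease: 180.3376 × 0.51 = 91.972176.
59% decrease: 91.972176 × 0.41 = 37.70859216.
Apply the 16% increase: 37.70859216 × 1.16 = 43.7419669056 ≈ 43.7.

43.7 kPa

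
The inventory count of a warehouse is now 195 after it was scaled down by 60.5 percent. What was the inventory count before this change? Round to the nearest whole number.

494

The overall multiplier applied was 0.395.
So the original inventory count was 195 ÷ 0.395 ≈ 494.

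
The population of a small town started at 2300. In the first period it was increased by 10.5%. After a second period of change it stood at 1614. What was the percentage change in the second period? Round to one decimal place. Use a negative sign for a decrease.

-36.5%

After the first period: 2300 × 1.105 = 2541.5.
Second-period multiplier: 1614 ÷ 2541.5 ≈ 0.63506.
That is a change of -36.5%.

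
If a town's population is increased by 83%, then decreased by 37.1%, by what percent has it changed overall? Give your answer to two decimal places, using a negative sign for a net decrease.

15.11%

The combined multiplier is 1.83 × 0.629 = 1.15107.
That corresponds to an increase of 15.11%.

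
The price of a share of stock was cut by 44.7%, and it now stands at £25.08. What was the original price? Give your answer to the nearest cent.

The overall multiplier applied was 0.553.
So the original price was £25.08 ÷ 0.553 ≈ £45.35.

£45.35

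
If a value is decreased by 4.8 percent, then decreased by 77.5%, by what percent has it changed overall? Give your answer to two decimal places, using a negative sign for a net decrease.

-78.58%

The combined multiplier is 0.952 × 0.225 = 0.2142.
That corresponds to a decrease of 78.58%.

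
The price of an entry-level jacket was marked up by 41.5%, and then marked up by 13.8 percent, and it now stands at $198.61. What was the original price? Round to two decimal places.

The overall multiplier applied was 1.415 × 1.138 = 1.61027.
So the original price was $198.61 ÷ 1.61027 ≈ $123.34.

$123.34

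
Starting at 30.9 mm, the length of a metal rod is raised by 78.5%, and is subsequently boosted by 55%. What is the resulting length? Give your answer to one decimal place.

85.5 mm

78.5% increase: 30.9 × 1.785 = 55.1565.
After the 55% increase: 55.1565 × 1.55 = 85.492575 ≈ 85.5.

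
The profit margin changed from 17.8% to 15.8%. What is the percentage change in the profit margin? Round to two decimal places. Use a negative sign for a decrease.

The change is 15.8 − 17.8 = -2.0 percentage points.
Relative to the original 17.8%, that is -2.0 ÷ 17.8 ≈ -11.24%.

-11.24%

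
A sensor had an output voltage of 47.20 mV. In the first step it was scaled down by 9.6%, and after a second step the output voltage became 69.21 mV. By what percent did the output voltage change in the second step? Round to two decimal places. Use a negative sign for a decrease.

62.20%

After the first step: 47.20 × 0.904 = 42.6688.
Second-step multiplier: 69.21 ÷ 42.6688 ≈ 1.622028.
That is a change of 62.20%.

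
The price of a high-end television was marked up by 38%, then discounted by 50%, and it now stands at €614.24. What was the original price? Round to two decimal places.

€890.20

Undoing the 50% decrease: €614.24 ÷ 0.5 = €1228.48.
Undoing the 38% increase: €1228.48 ÷ 1.38 ≈ €890.20.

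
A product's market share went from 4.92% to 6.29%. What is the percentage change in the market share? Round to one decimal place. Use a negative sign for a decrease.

27.8%

The change is 6.29 − 4.92 = 1.37 percentage points.
Relative to the original 4.92%, that is 1.37 ÷ 4.92 ≈ 27.8%.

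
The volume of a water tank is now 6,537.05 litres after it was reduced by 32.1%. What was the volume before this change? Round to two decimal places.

9,627.47 litres

The overall multiplier applied was 0.679.
So the original volume was 6,537.05 ÷ 0.679 ≈ 9,627.47 litres.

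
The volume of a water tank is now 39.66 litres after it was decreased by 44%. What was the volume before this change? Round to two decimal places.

70.82 litres

The overall multiplier applied was 0.56.
So the original volume was 39.66 ÷ 0.56 ≈ 70.82 litres.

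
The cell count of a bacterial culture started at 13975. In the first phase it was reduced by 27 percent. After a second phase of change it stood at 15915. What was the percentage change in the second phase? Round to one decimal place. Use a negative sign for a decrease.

56.0%

After the first phase: 13975 × 0.73 = 10201.75.
Second-phase multiplier: 15915 ÷ 10201.75 ≈ 1.56003.
That is a change of 56.0%.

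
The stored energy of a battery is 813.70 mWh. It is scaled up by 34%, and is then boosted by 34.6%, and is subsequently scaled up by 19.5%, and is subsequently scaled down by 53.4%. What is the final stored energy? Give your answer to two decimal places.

Each change multiplies by a factor: 1.34 × 1.346 × 1.195 × 0.466 = 1.0043930068.
813.70 × 1.0043930068 = 817.27458963316 ≈ 817.27.

817.27 mWh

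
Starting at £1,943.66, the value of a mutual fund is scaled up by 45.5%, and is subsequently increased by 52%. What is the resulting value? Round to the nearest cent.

£4,298.60

Each change multiplies by a factor: 1.455 × 1.52 = 2.2116.
£1,943.66 × 2.2116 = £4298.598456 ≈ £4,298.60.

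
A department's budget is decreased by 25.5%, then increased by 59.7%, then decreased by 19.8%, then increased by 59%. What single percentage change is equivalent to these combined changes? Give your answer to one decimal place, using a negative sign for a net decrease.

A 25.5% decrease multiplies by 0.745.
Then a 59.7% increase: 0.745 × 1.597 = 1.189765.
Then a 19.8% decrease: 1.189765 × 0.802 = 0.95419153.
Then a 59% increase: 0.95419153 × 1.59 = 1.5171645327.
Overall factor 1.5171645327, i.e. 51.7%.

51.7%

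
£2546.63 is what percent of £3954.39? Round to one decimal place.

£2546.63 ÷ £3954.39 ≈ 64.4%.

64.4%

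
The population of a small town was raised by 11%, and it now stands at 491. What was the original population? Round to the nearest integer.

442

The overall multiplier applied was 1.11.
So the original population was 491 ÷ 1.11 ≈ 442.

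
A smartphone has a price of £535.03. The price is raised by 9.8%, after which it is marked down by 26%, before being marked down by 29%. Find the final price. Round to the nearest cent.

Each change multiplies by a factor: 1.098 × 0.74 × 0.71 = 0.5768892.
£535.03 × 0.5768892 = £308.653028676 ≈ £308.65.

£308.65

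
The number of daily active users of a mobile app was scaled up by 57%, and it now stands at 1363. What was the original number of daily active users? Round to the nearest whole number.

868

The overall multiplier applied was 1.57.
So the original number of daily active users was 1363 ÷ 1.57 ≈ 868.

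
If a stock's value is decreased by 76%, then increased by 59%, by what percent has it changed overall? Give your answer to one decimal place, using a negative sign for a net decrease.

A 76% decrease multiplies by 0.24.
Then a 59% increase: 0.24 × 1.59 = 0.3816.
Overall factor 0.3816, i.e. -61.8%.

-61.8%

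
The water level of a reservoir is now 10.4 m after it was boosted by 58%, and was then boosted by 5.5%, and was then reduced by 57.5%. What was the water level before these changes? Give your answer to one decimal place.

The overall multiplier applied was 1.58 × 1.055 × 0.425 = 0.7084325.
So the original water level was 10.4 ÷ 0.7084325 ≈ 14.7 m.

14.7 m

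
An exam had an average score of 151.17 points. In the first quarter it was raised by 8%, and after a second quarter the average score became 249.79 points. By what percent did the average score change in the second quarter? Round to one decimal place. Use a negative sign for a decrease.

After the first quarter: 151.17 × 1.08 = 163.2636.
Second-quarter multiplier: 249.79 ÷ 163.2636 ≈ 1.52998.
That is a change of 53.0%.

53.0%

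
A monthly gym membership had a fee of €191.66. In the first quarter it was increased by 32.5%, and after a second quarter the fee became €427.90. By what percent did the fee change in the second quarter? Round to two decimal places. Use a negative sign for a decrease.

After the first quarter: €191.66 × 1.325 = €253.9495.
Second-quarter multiplier: €427.90 ÷ €253.9495 ≈ 1.684981.
That is a change of 68.50%.

68.50%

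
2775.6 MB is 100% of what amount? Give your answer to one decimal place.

2775.6 MB ÷ 1 = 2775.6 MB.

2775.6 MB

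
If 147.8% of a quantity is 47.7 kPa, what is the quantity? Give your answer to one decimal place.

32.3 kPa

47.7 kPa ÷ 1.478 ≈ 32.3 kPa.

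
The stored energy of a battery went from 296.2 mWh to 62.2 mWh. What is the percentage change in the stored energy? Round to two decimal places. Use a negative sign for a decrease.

-79.00%

Change: 62.2 − 296.2 = -234.0.
Relative to the original: -234.0 ÷ 296.2 ≈ -79.00%.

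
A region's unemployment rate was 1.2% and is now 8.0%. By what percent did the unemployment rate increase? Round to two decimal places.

The change is 8.0 − 1.2 = 6.8 percentage points.
Relative to the original 1.2%, that is 6.8 ÷ 1.2 ≈ 566.67%.
So the unemployment rate rose by 566.67%.

566.67%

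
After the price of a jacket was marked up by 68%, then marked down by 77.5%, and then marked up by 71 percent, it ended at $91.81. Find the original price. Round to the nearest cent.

$142.04

Undoing the 71% increase: $91.81 ÷ 1.71 ≈ $53.690058.
Undoing the 77.5% decrease: $53.690058 ÷ 0.225 = $238.62248.
Undoing the 68% increase: $238.62248 ÷ 1.68 ≈ $142.04.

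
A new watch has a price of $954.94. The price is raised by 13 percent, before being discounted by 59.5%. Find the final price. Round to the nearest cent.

$437.03

After the 13% increase: $954.94 × 1.13 = $1079.0822.
After the 59.5% decrease: $1079.0822 × 0.405 = $437.028291 ≈ $437.03.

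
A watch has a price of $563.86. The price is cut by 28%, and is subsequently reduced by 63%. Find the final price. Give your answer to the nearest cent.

Apply the 28% decrease: $563.86 × 0.72 = $405.9792.
63% decrease: $405.9792 × 0.37 = $150.212304 ≈ $150.21.

$150.21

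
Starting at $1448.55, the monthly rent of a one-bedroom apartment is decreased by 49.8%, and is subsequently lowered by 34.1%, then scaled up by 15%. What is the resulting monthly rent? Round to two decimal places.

Each change multiplies by a factor: 0.502 × 0.659 × 1.15 = 0.3804407.
$1448.55 × 0.3804407 = $551.087375985 ≈ $551.09.

$551.09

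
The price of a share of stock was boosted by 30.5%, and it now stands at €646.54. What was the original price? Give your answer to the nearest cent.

€495.43

The overall multiplier applied was 1.305.
So the original price was €646.54 ÷ 1.305 ≈ €495.43.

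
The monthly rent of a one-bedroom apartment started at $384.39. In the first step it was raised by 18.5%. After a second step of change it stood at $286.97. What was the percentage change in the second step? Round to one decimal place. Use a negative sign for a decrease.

-37.0%

After the first step: $384.39 × 1.185 = $455.50215.
Second-step multiplier: $286.97 ÷ $455.50215 ≈ 0.63001.
That is a change of -37.0%.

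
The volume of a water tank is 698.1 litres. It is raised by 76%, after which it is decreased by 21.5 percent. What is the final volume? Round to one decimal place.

Apply the 76% increase: 698.1 × 1.76 = 1228.656.
21.5% decrease: 1228.656 × 0.785 = 964.49496 ≈ 964.5.

964.5 litres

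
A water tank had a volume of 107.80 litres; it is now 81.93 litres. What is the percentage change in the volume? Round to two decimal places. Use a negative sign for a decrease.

Change: 81.93 − 107.80 = -25.87.
Relative to the original: -25.87 ÷ 107.80 ≈ -24.00%.

-24.00%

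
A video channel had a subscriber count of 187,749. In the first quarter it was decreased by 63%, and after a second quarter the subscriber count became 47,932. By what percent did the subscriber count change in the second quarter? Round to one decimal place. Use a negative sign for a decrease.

-31.0%

After the first quarter: 187,749 × 0.37 = 69467.13.
Second-quarter multiplier: 47,932 ÷ 69467.13 ≈ 0.69.
That is a change of -31.0%.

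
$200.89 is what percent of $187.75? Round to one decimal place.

$200.89 ÷ $187.75 ≈ 107.0%.

107.0%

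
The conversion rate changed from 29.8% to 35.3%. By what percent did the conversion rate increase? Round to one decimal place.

The change is 35.3 − 29.8 = 5.5 percentage points.
Relative to the original 29.8%, that is 5.5 ÷ 29.8 ≈ 18.5%.
So the conversion rate rose by 18.5%.

18.5%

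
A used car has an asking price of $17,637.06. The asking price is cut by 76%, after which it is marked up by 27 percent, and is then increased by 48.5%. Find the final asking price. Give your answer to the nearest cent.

$7,983.03

76% decrease: $17,637.06 × 0.24 = $4232.8944.
After the 27% increase: $4232.8944 × 1.27 = $5375.775888.
48.5% increase: $5375.775888 × 1.485 = $7983.02719368 ≈ $7,983.03.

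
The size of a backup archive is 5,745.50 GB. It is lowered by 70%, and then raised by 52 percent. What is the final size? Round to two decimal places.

2,619.95 GB

Each change multiplies by a factor: 0.3 × 1.52 = 0.456.
5,745.50 × 0.456 = 2619.948 ≈ 2,619.95.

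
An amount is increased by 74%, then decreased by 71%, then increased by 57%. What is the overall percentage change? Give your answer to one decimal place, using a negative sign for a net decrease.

The combined multiplier is 1.74 × 0.29 × 1.57 = 0.792222.
That corresponds to a decrease of 20.8%.

-20.8%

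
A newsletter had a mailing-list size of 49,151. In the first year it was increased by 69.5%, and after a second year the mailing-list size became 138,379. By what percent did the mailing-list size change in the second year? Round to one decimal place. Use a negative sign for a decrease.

After the first year: 49,151 × 1.695 = 83310.945.
Second-year multiplier: 138,379 ÷ 83310.945 ≈ 1.66099.
That is a change of 66.1%.

66.1%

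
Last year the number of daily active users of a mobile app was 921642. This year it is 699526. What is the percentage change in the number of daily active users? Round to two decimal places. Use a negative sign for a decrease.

-24.10%

Change: 699526 − 921642 = -222116.
Relative to the original: -222116 ÷ 921642 ≈ -24.10%.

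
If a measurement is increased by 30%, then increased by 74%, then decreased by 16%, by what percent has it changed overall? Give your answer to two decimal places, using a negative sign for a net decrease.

90.01%

The combined multiplier is 1.3 × 1.74 × 0.84 = 1.90008.
That corresponds to an increase of 90.01%.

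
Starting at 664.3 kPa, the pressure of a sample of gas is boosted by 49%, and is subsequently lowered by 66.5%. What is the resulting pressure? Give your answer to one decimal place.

Each change multiplies by a factor: 1.49 × 0.335 = 0.49915.
664.3 × 0.49915 = 331.585345 ≈ 331.6.

331.6 kPa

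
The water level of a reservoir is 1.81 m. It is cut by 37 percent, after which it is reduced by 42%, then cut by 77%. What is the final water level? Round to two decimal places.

0.15 m

Each change multiplies by a factor: 0.63 × 0.58 × 0.23 = 0.084042.
1.81 × 0.084042 = 0.15211602 ≈ 0.15.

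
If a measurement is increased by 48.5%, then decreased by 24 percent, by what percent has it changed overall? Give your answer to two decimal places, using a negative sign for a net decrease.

A 48.5% increase multiplies by 1.485.
Then a 24% decrease: 1.485 × 0.76 = 1.1286.
Overall factor 1.1286, i.e. 12.86%.

12.86%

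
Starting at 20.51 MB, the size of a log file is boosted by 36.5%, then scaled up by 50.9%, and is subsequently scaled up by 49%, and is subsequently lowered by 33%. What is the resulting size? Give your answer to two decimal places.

42.17 MB

Apply the 36.5% increase: 20.51 × 1.365 = 27.99615.
After the 50.9% increase: 27.99615 × 1.509 = 42.24619035.
Apply the 49% increase: 42.24619035 × 1.49 = 62.9468236215.
After the 33% decrease: 62.9468236215 × 0.67 = 42.174371826405 ≈ 42.17.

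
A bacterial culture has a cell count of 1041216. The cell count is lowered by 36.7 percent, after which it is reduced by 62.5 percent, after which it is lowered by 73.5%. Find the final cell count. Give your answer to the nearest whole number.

Apply the 36.7% decrease: 1041216 × 0.633 = 659089.728.
Apply the 62.5% decrease: 659089.728 × 0.375 = 247158.648.
After the 73.5% decrease: 247158.648 × 0.265 = 65497.04172 ≈ 65497.

65497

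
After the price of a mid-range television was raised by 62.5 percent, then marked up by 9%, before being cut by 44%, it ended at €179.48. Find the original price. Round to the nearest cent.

The overall multiplier applied was 1.625 × 1.09 × 0.56 = 0.9919.
So the original price was €179.48 ÷ 0.9919 ≈ €180.95.

€180.95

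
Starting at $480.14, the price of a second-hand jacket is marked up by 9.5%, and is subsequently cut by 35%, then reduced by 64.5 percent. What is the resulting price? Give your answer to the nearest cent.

$121.32

Each change multiplies by a factor: 1.095 × 0.65 × 0.355 = 0.25267125.
$480.14 × 0.25267125 = $121.317573975 ≈ $121.32.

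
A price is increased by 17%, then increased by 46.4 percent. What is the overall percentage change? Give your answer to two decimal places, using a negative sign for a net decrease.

A 17% increase multiplies by 1.17.
Then a 46.4% increase: 1.17 × 1.464 = 1.71288.
Overall factor 1.71288, i.e. 71.29%.

71.29%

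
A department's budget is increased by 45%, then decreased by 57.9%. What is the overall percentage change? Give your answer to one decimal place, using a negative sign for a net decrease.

The combined multiplier is 1.45 × 0.421 = 0.61045.
That corresponds to a decrease of 39.0%.

-39.0%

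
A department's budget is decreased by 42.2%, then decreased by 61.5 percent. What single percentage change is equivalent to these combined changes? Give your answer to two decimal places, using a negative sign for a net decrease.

-77.75%

The combined multiplier is 0.578 × 0.385 = 0.22253.
That corresponds to a decrease of 77.75%.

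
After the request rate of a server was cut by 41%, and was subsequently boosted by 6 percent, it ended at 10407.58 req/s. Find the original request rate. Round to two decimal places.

16641.48 req/s

Undoing the 6% increase: 10407.58 ÷ 1.06 ≈ 9818.471698.
Undoing the 41% decrease: 9818.471698 ÷ 0.59 ≈ 16641.48 req/s.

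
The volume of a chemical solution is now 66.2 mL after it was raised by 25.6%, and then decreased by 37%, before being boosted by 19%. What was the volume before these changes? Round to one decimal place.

70.3 mL

Undoing the 19% increase: 66.2 ÷ 1.19 ≈ 55.630252.
Undoing the 37% decrease: 55.630252 ÷ 0.63 ≈ 88.301987.
Undoing the 25.6% increase: 88.301987 ÷ 1.256 ≈ 70.3 mL.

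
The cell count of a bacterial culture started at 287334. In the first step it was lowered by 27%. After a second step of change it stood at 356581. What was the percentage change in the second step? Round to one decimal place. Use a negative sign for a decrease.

After the first step: 287334 × 0.73 = 209753.82.
Second-step multiplier: 356581 ÷ 209753.82 ≈ 1.7.
That is a change of 70.0%.

70.0%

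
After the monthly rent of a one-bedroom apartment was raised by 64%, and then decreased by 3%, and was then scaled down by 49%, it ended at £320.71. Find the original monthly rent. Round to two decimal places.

£395.30

Undoing the 49% decrease: £320.71 ÷ 0.51 ≈ £628.843137.
Undoing the 3% decrease: £628.843137 ÷ 0.97 ≈ £648.291894.
Undoing the 64% increase: £648.291894 ÷ 1.64 ≈ £395.30.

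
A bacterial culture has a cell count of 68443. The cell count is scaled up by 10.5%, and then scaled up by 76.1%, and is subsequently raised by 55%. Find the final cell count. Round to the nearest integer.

206435

Apply the 10.5% increase: 68443 × 1.105 = 75629.515.
76.1% increase: 75629.515 × 1.761 = 133183.575915.
After the 55% increase: 133183.575915 × 1.55 = 206434.54266825 ≈ 206435.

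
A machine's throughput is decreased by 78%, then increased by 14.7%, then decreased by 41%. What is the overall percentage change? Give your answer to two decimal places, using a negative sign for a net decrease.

A 78% decrease multiplies by 0.22.
Then a 14.7% increase: 0.22 × 1.147 = 0.25234.
Then a 41% decrease: 0.25234 × 0.59 = 0.1488806.
Overall factor 0.1488806, i.e. -85.11%.

-85.11%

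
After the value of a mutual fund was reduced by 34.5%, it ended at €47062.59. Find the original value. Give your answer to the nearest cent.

€71851.28

The overall multiplier applied was 0.655.
So the original value was €47062.59 ÷ 0.655 ≈ €71851.28.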